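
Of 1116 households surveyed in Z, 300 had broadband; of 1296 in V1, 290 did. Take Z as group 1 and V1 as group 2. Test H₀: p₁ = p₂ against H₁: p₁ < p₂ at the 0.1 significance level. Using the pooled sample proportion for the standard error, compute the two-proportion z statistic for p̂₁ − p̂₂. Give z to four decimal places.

z = 2.5665

p̂₁ = 300/1116 ≈ 0.268817, p̂₂ = 290/1296 ≈ 0.223765.
Pooled p̂ = (300+290)/(1116+1296) = 590/2412 = 0.244610.
SE = √(0.184776 × 0.00166766) = 0.017554.
z = (0.268817 − 0.223765)/0.017554 = 0.045052/0.017554 = 2.5665.
p-value = P(Z < 2.566) ≈ 0.9949; since p > α = 0.1, fail to reject H₀.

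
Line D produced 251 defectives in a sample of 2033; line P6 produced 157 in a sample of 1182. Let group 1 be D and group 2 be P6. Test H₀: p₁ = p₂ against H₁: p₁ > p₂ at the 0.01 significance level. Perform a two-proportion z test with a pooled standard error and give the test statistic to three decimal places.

p̂₁ = 251/2033 = 0.12346, p̂₂ = 157/1182 = 0.13283.
Pooled p̂ = (251+157)/(2033+1182) = 408/3215 = 0.12691.
SE = √(0.1108 × 0.00133791) = 0.01218.
z = (0.12346 − 0.13283)/0.01218 = -0.00937/0.01218 = -0.769.
p-value = P(Z > -0.769) ≈ 0.7791, so at α = 0.01 we fail to reject H₀.

z = -0.769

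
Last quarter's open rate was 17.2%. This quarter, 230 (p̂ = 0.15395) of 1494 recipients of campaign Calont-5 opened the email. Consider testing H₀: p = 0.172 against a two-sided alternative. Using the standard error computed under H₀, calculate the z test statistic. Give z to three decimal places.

p̂ = 230/1494 = 0.15395.
SE = √(p₀(1−p₀)/n) = √(0.14242/1494) = 0.00976.
z = (0.15395 − 0.172)/0.00976 = -0.01805/0.00976 = -1.849.
Two-sided p-value ≈ 2·Φ(−1.849) = 0.0645.

z = -1.849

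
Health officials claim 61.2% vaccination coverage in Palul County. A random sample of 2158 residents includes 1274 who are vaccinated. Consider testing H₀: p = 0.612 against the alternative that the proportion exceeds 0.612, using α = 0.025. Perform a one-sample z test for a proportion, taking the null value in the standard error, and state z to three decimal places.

z = -2.063

p̂ = 1274/2158 = 0.59036.
SE = √(p₀(1−p₀)/n) = √(0.23746/2158) = 0.01049.
z = (0.59036 − 0.612)/0.01049 = -0.02164/0.01049 = -2.063.
p-value = P(Z > -2.063) ≈ 0.9804. With α = 0.025, fail to reject H₀.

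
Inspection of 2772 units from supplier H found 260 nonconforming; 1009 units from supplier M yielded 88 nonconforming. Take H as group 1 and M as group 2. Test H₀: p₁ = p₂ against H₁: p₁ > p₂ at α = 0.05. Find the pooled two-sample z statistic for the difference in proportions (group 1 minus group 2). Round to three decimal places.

z = 0.619

p̂₁ = 260/2772 ≈ 0.09380, p̂₂ = 88/1009 ≈ 0.08722.
Pooled p̂ = (260+88)/(2772+1009) = 348/3781 = 0.09204.
SE = √(0.0835679 × 0.00135183) = 0.01063.
z = (0.09380 − 0.08722)/0.01063 = 0.00658/0.01063 = 0.619.
p-value = P(Z > 0.619) ≈ 0.2679, so at α = 0.05 we fail to reject H₀.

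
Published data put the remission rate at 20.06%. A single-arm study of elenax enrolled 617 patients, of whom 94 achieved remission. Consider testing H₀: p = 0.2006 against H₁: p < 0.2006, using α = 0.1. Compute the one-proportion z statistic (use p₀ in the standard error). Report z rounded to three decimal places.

z = -2.993

p̂ = 94/617 = 0.15235.
Standard error under H₀: √(0.2006×0.7994/617) = 0.01612.
z = (0.15235 − 0.2006)/0.01612 = -0.04825/0.01612 = -2.993.
p-value = P(Z < -2.993) ≈ 0.0014. With α = 0.1, reject H₀.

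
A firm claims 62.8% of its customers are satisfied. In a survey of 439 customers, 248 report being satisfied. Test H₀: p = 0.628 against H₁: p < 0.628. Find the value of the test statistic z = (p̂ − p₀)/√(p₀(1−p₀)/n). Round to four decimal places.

z = -2.7345

p̂ = 248/439 = 0.564920.
SE = √(p₀(1−p₀)/n) = √(0.23362/439) = 0.023068.
z = (0.564920 − 0.628)/0.023068 = -0.063080/0.023068 = -2.7345.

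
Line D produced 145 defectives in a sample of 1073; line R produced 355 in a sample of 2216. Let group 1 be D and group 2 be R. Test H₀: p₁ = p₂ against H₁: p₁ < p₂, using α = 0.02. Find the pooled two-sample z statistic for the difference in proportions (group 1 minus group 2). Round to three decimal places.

p̂₁ = 145/1073 ≈ 0.13514, p̂₂ = 355/2216 ≈ 0.16020.
Pooled p̂ = (145+355)/(1073+2216) = 500/3289 = 0.15202.
SE = √(0.128911 × 0.00138323) = 0.01335.
z = (0.13514 − 0.16020)/0.01335 = -0.02506/0.01335 = -1.877.
p-value = P(Z < -1.877) ≈ 0.0303. With α = 0.02, fail to reject H₀.

z = -1.877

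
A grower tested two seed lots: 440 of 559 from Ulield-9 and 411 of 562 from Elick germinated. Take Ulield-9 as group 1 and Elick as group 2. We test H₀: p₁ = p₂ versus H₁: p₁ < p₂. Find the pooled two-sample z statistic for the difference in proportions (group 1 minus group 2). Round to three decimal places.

p̂₁ = 440/559 = 0.78712, p̂₂ = 411/562 = 0.73132.
Pooled p̂ = (440+411)/(559+562) = 851/1121 = 0.75914.
SE = √(0.182845 × 0.00356827) = 0.02554.
z = (0.78712 − 0.73132)/0.02554 = 0.05580/0.02554 = 2.185.
p-value = P(Z < 2.185) ≈ 0.9855.

z = 2.185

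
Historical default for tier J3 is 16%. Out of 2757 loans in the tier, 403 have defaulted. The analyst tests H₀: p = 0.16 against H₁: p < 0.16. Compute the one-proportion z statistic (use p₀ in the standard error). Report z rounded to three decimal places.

p̂ = 403/2757 = 0.146173.
Standard error under H₀: √(0.16×0.84/2757) = 0.006982.
z = (0.146173 − 0.16)/0.006982 = -0.013827/0.006982 = -1.980.

z = -1.980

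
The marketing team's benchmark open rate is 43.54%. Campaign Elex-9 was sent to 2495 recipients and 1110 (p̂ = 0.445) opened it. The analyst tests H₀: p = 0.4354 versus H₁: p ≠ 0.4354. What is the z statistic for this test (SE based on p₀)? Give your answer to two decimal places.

p̂ = 1110/2495 = 0.4449.
SE = √(p₀(1−p₀)/n) = √(0.24583/2495) = 0.0099.
z = (0.4449 − 0.4354)/0.0099 = 0.0095/0.0099 = 0.96.
p-value = 2·P(Z > 0.956) ≈ 0.3391.

z = 0.96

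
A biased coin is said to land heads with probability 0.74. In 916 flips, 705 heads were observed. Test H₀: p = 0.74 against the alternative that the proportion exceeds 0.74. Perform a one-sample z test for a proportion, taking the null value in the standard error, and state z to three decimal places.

z = 2.046

p̂ = 705/916 = 0.76965.
SE = √(p₀(1−p₀)/n) = √(0.1924/916) = 0.01449.
z = (0.76965 − 0.74)/0.01449 = 0.02965/0.01449 = 2.046.
p-value = P(Z > 2.046) ≈ 0.0204.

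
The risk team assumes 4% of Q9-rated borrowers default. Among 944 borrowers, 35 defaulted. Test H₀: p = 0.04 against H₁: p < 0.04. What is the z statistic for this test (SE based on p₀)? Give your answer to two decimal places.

z = -0.46

p̂ = 35/944 = 0.03708.
SE = √(p₀(1−p₀)/n) = √(0.0384/944) = 0.00638.
z = (0.03708 − 0.04)/0.00638 = -0.00292/0.00638 = -0.46.
p-value = P(Z < -0.458) ≈ 0.3233.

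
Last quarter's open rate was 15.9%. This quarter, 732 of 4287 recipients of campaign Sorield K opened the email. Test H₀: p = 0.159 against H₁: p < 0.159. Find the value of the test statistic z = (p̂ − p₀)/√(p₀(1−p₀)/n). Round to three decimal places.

p̂ = 732/4287 ≈ 0.170749.
Standard error under H₀: √(0.159×0.841/4287) = 0.005585.
z = (0.170749 − 0.159)/0.005585 = 0.011749/0.005585 = 2.104.
p-value = P(Z < 2.104) ≈ 0.9823.

z = 2.104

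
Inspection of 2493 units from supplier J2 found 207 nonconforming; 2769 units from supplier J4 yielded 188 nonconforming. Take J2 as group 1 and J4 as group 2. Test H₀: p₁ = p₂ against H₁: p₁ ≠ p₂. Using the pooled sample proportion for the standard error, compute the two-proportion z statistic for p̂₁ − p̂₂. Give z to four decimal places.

p̂₁ = 207/2493 = 0.0830325, p̂₂ = 188/2769 = 0.0678945.
Pooled p̂ = (207+188)/(2493+2769) = 395/5262 = 0.0750665.
SE = √(0.0694315 × 0.000762264) = 0.0072750.
z = (0.0830325 − 0.0678945)/0.0072750 = 0.0151380/0.0072750 = 2.0808.

z = 2.0808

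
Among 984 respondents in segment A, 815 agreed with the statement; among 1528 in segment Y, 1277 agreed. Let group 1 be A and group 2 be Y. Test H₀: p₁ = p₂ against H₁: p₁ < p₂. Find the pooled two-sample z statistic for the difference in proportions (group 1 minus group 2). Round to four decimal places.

z = -0.4905

p̂₁ = 815/984 = 0.828252, p̂₂ = 1277/1528 = 0.835733.
Pooled p̂ = (815+1277)/(984+1528) = 2092/2512 = 0.832803.
SE = √(p̂(1−p̂)(1/n₁+1/n₂)) = √(0.832803·0.167197·0.00167071) = √(0.000232634) = 0.015252.
z = (0.828252 − 0.835733)/0.015252 = -0.007481/0.015252 = -0.4905.
p-value = P(Z < -0.490) ≈ 0.3119.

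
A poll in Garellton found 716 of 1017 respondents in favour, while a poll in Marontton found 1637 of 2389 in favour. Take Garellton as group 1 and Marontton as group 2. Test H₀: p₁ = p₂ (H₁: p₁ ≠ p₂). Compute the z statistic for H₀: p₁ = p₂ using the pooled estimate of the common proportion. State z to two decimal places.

z = 1.09

p̂₁ = 716/1017 ≈ 0.7040, p̂₂ = 1637/2389 ≈ 0.6852.
Pooled p̂ = (716+1637)/(1017+2389) = 2353/3406 = 0.6908.
SE = √(0.21358 × 0.00140187) = 0.0173.
z = (0.7040 − 0.6852)/0.0173 = 0.0188/0.0173 = 1.09.
p-value = 2·P(Z > 1.087) ≈ 0.2771.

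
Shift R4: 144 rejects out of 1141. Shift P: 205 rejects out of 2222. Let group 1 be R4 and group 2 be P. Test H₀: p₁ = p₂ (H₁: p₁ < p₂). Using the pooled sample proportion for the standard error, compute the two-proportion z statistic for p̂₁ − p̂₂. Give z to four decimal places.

p̂₁ = 144/1141 = 0.1262051, p̂₂ = 205/2222 = 0.0922592.
Pooled p̂ = (144+205)/(1141+2222) = 349/3363 = 0.1037764.
SE = √(p̂(1−p̂)(1/n₁+1/n₂)) = √(0.1037764·0.8962236·0.00132647) = √(0.000123371) = 0.0111072.
z = (0.1262051 − 0.0922592)/0.0111072 = 0.0339459/0.0111072 = 3.0562.

z = 3.0562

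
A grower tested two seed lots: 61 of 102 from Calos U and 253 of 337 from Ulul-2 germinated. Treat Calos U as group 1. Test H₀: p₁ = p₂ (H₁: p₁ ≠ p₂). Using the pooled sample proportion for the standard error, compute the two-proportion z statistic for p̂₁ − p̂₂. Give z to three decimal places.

z = -2.994

p̂₁ = 61/102 = 0.59804, p̂₂ = 253/337 = 0.75074.
Pooled p̂ = (61+253)/(102+337) = 314/439 = 0.71526.
SE = √(p̂(1−p̂)(1/n₁+1/n₂)) = √(0.71526·0.28474·0.0127713) = √(0.00260103) = 0.05100.
z = (0.59804 − 0.75074)/0.05100 = -0.15270/0.05100 = -2.994.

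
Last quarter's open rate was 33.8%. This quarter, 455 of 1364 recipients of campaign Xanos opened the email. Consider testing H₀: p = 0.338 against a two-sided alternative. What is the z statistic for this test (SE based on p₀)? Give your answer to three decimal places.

z = -0.345

p̂ = 455/1364 ≈ 0.33358.
Standard error under H₀: √(0.338×0.662/1364) = 0.01281.
z = (0.33358 − 0.338)/0.01281 = -0.00442/0.01281 = -0.345.
p-value = 2·P(Z > 0.345) ≈ 0.7299.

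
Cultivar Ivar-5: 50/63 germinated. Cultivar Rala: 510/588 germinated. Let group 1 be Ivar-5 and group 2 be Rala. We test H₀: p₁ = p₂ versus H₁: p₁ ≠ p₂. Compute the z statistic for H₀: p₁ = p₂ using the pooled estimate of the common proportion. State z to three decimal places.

z = -1.603

p̂₁ = 50/63 = 0.79365, p̂₂ = 510/588 = 0.86735.
Pooled p̂ = (50+510)/(63+588) = 560/651 = 0.86022.
SE = √(0.120245 × 0.0175737) = 0.04597.
z = (0.79365 − 0.86735)/0.04597 = -0.07370/0.04597 = -1.603.
p-value = 2·P(Z > 1.603) ≈ 0.1089.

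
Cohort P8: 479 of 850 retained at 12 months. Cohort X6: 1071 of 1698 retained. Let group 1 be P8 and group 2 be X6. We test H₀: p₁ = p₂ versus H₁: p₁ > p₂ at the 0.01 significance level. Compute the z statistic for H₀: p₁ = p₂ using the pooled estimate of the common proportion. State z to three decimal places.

z = -3.277

p̂₁ = 479/850 = 0.56353, p̂₂ = 1071/1698 = 0.63074.
Pooled p̂ = (479+1071)/(850+1698) = 1550/2548 = 0.60832.
SE = √(p̂(1−p̂)(1/n₁+1/n₂)) = √(0.60832·0.39168·0.0017654) = √(0.000420636) = 0.02051.
z = (0.56353 − 0.63074)/0.02051 = -0.06721/0.02051 = -3.277.
p-value = P(Z > -3.277) ≈ 0.9995. With α = 0.01, fail to reject H₀.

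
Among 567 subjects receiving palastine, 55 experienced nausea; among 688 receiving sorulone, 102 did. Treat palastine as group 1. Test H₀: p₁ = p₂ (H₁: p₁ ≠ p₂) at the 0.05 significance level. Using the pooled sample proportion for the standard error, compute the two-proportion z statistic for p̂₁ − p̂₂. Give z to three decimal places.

z = -2.731

p̂₁ = 55/567 = 0.097002, p̂₂ = 102/688 = 0.148256.
Pooled p̂ = (55+102)/(567+688) = 157/1255 = 0.125100.
SE = √(0.10945 × 0.00321716) = 0.018765.
z = (0.097002 − 0.148256)/0.018765 = -0.051254/0.018765 = -2.731.
p-value = 2·P(Z > 2.731) ≈ 0.0063. With α = 0.05, reject H₀.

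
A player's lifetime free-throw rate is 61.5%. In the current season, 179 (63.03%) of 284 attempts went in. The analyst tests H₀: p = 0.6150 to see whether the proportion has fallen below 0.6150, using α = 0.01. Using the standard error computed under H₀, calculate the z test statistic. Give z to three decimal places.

z = 0.529

p̂ = 179/284 ≈ 0.63028.
SE = √(p₀(1−p₀)/n) = √(0.23678/284) = 0.02887.
z = (0.63028 − 0.615)/0.02887 = 0.01528/0.02887 = 0.529.
p-value = P(Z < 0.529) ≈ 0.7017. With α = 0.01, fail to reject H₀.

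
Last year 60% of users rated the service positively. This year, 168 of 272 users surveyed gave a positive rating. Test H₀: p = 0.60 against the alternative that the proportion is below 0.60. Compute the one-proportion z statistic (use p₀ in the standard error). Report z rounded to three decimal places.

p̂ = 168/272 = 0.61765.
Standard error under H₀: √(0.6×0.4/272) = 0.02970.
z = (0.61765 − 0.6)/0.02970 = 0.01765/0.02970 = 0.594.

z = 0.594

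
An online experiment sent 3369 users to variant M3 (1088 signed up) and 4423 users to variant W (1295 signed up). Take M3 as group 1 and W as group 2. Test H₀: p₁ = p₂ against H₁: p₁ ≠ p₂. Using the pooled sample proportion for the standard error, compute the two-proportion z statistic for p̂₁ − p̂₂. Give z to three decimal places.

z = 2.862

p̂₁ = 1088/3369 ≈ 0.322944, p̂₂ = 1295/4423 ≈ 0.292788.
Pooled p̂ = (1088+1295)/(3369+4423) = 2383/7792 = 0.305826.
SE = √(p̂(1−p̂)(1/n₁+1/n₂)) = √(0.305826·0.694174·0.000522915) = √(0.000111013) = 0.010536.
z = (0.322944 − 0.292788)/0.010536 = 0.030156/0.010536 = 2.862.
Two-sided p-value ≈ 2·Φ(−2.862) = 0.0042.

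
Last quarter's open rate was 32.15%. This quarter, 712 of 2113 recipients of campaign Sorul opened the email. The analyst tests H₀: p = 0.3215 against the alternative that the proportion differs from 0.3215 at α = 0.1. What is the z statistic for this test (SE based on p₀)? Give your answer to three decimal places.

z = 1.522

p̂ = 712/2113 ≈ 0.33696.
Under H₀, SE = √(0.3215·0.6785/2113) = √(0.000103236) = 0.01016.
z = (0.33696 − 0.3215)/0.01016 = 0.01546/0.01016 = 1.522.
Two-sided p-value ≈ 2·Φ(−1.522) = 0.1281. With α = 0.1, fail to reject H₀.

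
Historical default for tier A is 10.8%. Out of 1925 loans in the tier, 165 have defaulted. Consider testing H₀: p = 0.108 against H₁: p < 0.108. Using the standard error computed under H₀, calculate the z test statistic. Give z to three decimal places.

p̂ = 165/1925 ≈ 0.085714.
SE = √(p₀(1−p₀)/n) = √(0.096336/1925) = 0.007074.
z = (0.085714 − 0.108)/0.007074 = -0.022286/0.007074 = -3.150.
p-value = P(Z < -3.150) ≈ 0.0008.

z = -3.150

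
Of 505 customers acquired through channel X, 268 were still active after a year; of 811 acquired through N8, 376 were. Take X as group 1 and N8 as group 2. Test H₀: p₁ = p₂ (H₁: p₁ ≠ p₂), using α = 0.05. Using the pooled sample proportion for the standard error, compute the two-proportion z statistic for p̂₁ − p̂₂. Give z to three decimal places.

p̂₁ = 268/505 = 0.530693, p̂₂ = 376/811 = 0.463625.
Pooled p̂ = (268+376)/(505+811) = 644/1316 = 0.489362.
SE = √(0.249887 × 0.00321324) = 0.028336.
z = (0.530693 − 0.463625)/0.028336 = 0.067068/0.028336 = 2.367.
Two-sided p-value ≈ 2·Φ(−2.367) = 0.0179; since p < α = 0.05, reject H₀.

z = 2.367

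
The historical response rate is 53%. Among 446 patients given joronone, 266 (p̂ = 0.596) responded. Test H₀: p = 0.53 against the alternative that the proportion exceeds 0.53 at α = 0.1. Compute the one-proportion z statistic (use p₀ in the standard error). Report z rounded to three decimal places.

p̂ = 266/446 = 0.59641.
Standard error under H₀: √(0.53×0.47/446) = 0.02363.
z = (0.59641 − 0.53)/0.02363 = 0.06641/0.02363 = 2.810.
p-value = P(Z > 2.810) ≈ 0.0025, so at α = 0.1 we reject H₀.

z = 2.810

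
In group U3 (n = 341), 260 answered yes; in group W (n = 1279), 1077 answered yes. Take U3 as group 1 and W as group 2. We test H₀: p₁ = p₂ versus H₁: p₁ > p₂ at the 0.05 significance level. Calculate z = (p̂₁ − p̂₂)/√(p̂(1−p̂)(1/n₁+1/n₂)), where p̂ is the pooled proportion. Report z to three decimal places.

z = -3.440

p̂₁ = 260/341 ≈ 0.76246, p̂₂ = 1077/1279 ≈ 0.84206.
Pooled p̂ = (260+1077)/(341+1279) = 1337/1620 = 0.82531.
SE = √(0.144174 × 0.00371441) = 0.02314.
z = (0.76246 − 0.84206)/0.02314 = -0.07960/0.02314 = -3.440.
p-value = P(Z > -3.440) ≈ 0.9997; since p > α = 0.05, fail to reject H₀.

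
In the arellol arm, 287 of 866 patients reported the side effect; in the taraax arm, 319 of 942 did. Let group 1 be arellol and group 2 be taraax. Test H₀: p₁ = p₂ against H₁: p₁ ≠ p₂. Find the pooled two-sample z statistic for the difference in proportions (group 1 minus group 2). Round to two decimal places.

z = -0.33

p̂₁ = 287/866 = 0.33141, p̂₂ = 319/942 = 0.33864.
Pooled p̂ = (287+319)/(866+942) = 606/1808 = 0.33518.
SE = √(0.222833 × 0.00221631) = 0.02222.
z = (0.33141 − 0.33864)/0.02222 = -0.00723/0.02222 = -0.33.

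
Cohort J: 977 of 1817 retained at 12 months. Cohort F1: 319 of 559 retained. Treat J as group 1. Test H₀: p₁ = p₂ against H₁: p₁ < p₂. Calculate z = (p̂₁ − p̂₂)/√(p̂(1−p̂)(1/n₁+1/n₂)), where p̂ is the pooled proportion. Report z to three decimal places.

z = -1.369

p̂₁ = 977/1817 = 0.53770, p̂₂ = 319/559 = 0.57066.
Pooled p̂ = (977+319)/(1817+559) = 1296/2376 = 0.54545.
SE = √(p̂(1−p̂)(1/n₁+1/n₂)) = √(0.54545·0.45455·0.00233927) = √(0.000579983) = 0.02408.
z = (0.53770 − 0.57066)/0.02408 = -0.03296/0.02408 = -1.369.
p-value = P(Z < -1.369) ≈ 0.0855.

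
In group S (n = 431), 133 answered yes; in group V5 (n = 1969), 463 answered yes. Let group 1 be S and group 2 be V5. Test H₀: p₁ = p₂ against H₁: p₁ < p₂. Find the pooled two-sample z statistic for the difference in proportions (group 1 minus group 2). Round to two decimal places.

p̂₁ = 133/431 = 0.3086, p̂₂ = 463/1969 = 0.2351.
Pooled p̂ = (133+463)/(431+1969) = 596/2400 = 0.2483.
SE = √(p̂(1−p̂)(1/n₁+1/n₂)) = √(0.2483·0.7517·0.00282806) = √(0.000527896) = 0.0230.
z = (0.3086 − 0.2351)/0.0230 = 0.0735/0.0230 = 3.20.

z = 3.20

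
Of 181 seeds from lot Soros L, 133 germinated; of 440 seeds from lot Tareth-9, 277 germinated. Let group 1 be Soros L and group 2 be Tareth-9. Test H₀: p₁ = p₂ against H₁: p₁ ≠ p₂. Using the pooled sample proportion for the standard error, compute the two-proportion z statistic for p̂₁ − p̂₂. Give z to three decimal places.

z = 2.517

p̂₁ = 133/181 = 0.73481, p̂₂ = 277/440 = 0.62955.
Pooled p̂ = (133+277)/(181+440) = 410/621 = 0.66023.
SE = √(0.224328 × 0.00779759) = 0.04182.
z = (0.73481 − 0.62955)/0.04182 = 0.10526/0.04182 = 2.517.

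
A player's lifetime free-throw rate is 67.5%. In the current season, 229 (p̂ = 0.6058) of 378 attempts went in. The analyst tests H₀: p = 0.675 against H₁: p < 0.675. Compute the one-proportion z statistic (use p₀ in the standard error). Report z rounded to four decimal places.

p̂ = 229/378 ≈ 0.6058201.
Under H₀, SE = √(0.675·0.325/378) = √(0.000580357) = 0.0240906.
z = (0.6058201 − 0.675)/0.0240906 = -0.0691799/0.0240906 = -2.8717.
p-value = P(Z < -2.872) ≈ 0.0020.

z = -2.8717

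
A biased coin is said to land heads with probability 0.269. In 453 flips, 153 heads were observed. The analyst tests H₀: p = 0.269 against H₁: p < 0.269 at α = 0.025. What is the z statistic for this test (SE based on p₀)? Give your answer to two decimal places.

p̂ = 153/453 ≈ 0.3377.
SE = √(p₀(1−p₀)/n) = √(0.19664/453) = 0.0208.
z = (0.3377 − 0.269)/0.0208 = 0.0687/0.0208 = 3.30.
p-value = P(Z < 3.300) ≈ 0.9995; since p > α = 0.025, fail to reject H₀.

z = 3.30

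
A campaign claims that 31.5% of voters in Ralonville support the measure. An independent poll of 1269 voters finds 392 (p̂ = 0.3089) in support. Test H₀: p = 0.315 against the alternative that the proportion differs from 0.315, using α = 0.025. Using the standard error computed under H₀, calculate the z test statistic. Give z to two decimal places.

p̂ = 392/1269 = 0.3089.
Under H₀, SE = √(0.315·0.685/1269) = √(0.000170035) = 0.0130.
z = (0.3089 − 0.315)/0.0130 = -0.0061/0.0130 = -0.47.
p-value = 2·P(Z > 0.467) ≈ 0.6402, so at α = 0.025 we fail to reject H₀.

z = -0.47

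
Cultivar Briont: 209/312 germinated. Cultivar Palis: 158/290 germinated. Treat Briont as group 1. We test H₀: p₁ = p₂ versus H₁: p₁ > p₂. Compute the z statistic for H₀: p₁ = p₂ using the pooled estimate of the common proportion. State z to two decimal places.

z = 3.14

p̂₁ = 209/312 = 0.6699, p̂₂ = 158/290 = 0.5448.
Pooled p̂ = (209+158)/(312+290) = 367/602 = 0.6096.
SE = √(0.23798 × 0.0066534) = 0.0398.
z = (0.6699 − 0.5448)/0.0398 = 0.1251/0.0398 = 3.14.
p-value = P(Z > 3.142) ≈ 0.0008.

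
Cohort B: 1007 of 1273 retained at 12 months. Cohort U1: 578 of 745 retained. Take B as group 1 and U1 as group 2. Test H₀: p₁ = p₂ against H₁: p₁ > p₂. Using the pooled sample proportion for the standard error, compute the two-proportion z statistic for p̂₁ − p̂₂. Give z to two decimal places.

p̂₁ = 1007/1273 = 0.7910, p̂₂ = 578/745 = 0.7758.
Pooled p̂ = (1007+578)/(1273+745) = 1585/2018 = 0.7854.
SE = √(0.168529 × 0.00212783) = 0.0189.
z = (0.7910 − 0.7758)/0.0189 = 0.0152/0.0189 = 0.80.

z = 0.80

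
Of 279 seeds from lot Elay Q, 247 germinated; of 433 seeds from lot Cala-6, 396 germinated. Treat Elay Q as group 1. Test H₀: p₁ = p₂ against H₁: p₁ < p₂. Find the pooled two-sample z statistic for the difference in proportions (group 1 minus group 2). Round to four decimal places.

p̂₁ = 247/279 ≈ 0.885305, p̂₂ = 396/433 ≈ 0.914550.
Pooled p̂ = (247+396)/(279+433) = 643/712 = 0.903090.
SE = √(0.0875185 × 0.0058937) = 0.022711.
z = (0.885305 − 0.914550)/0.022711 = -0.029245/0.022711 = -1.2877.
p-value = P(Z < -1.288) ≈ 0.0989.

z = -1.2877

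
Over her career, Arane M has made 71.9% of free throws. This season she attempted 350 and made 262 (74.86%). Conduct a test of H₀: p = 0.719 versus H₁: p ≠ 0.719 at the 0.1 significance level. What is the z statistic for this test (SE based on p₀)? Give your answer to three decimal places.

p̂ = 262/350 = 0.74857.
Under H₀, SE = √(0.719·0.281/350) = √(0.000577254) = 0.02403.
z = (0.74857 − 0.719)/0.02403 = 0.02957/0.02403 = 1.231.
Two-sided p-value ≈ 2·Φ(−1.231) = 0.2184; since p > α = 0.1, fail to reject H₀.

z = 1.231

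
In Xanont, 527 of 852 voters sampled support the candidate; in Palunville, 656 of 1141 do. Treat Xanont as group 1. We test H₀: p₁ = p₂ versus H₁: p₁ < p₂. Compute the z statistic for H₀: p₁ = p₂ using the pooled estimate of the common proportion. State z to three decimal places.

p̂₁ = 527/852 ≈ 0.61854, p̂₂ = 656/1141 ≈ 0.57493.
Pooled p̂ = (527+656)/(852+1141) = 1183/1993 = 0.59358.
SE = √(p̂(1−p̂)(1/n₁+1/n₂)) = √(0.59358·0.40642·0.00205013) = √(0.000494581) = 0.02224.
z = (0.61854 − 0.57493)/0.02224 = 0.04361/0.02224 = 1.961.
p-value = P(Z < 1.961) ≈ 0.9751.

z = 1.961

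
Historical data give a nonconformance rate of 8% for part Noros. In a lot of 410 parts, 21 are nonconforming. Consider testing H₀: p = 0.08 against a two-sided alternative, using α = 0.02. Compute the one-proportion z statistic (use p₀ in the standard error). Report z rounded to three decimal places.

z = -2.148

p̂ = 21/410 = 0.05122.
Standard error under H₀: √(0.08×0.92/410) = 0.01340.
z = (0.05122 − 0.08)/0.01340 = -0.02878/0.01340 = -2.148.
Two-sided p-value ≈ 2·Φ(−2.148) = 0.0317. With α = 0.02, fail to reject H₀.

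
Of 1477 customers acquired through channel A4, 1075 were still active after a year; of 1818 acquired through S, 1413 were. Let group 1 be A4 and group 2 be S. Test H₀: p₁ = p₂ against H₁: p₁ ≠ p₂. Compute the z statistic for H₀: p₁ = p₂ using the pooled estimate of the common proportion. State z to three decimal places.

z = -3.279

p̂₁ = 1075/1477 = 0.727827, p̂₂ = 1413/1818 = 0.777228.
Pooled p̂ = (1075+1413)/(1477+1818) = 2488/3295 = 0.755083.
SE = √(0.184932 × 0.0012271) = 0.015064.
z = (0.727827 − 0.777228)/0.015064 = -0.049401/0.015064 = -3.279.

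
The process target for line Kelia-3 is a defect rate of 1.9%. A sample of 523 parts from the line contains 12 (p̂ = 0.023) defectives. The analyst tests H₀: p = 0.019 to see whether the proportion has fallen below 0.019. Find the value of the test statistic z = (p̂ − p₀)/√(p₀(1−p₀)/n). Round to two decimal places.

z = 0.66

p̂ = 12/523 ≈ 0.02294.
Under H₀, SE = √(0.019·0.981/523) = √(3.56386e-05) = 0.00597.
z = (0.02294 − 0.019)/0.00597 = 0.00394/0.00597 = 0.66.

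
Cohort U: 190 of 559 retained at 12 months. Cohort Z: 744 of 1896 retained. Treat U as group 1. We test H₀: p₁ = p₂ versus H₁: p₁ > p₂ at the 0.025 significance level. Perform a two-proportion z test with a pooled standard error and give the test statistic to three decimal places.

p̂₁ = 190/559 = 0.33989, p̂₂ = 744/1896 = 0.39241.
Pooled p̂ = (190+744)/(559+1896) = 934/2455 = 0.38045.
SE = √(p̂(1−p̂)(1/n₁+1/n₂)) = √(0.38045·0.61955·0.00231633) = √(0.000545977) = 0.02337.
z = (0.33989 − 0.39241)/0.02337 = -0.05252/0.02337 = -2.247.
p-value = P(Z > -2.247) ≈ 0.9877. With α = 0.025, fail to reject H₀.

z = -2.247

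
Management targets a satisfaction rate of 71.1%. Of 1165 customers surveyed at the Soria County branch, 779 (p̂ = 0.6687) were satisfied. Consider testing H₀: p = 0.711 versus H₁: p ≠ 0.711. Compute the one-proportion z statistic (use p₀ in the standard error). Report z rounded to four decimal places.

p̂ = 779/1165 ≈ 0.6686695.
SE = √(p₀(1−p₀)/n) = √(0.20548/1165) = 0.0132807.
z = (0.6686695 − 0.711)/0.0132807 = -0.0423305/0.0132807 = -3.1874.

z = -3.1874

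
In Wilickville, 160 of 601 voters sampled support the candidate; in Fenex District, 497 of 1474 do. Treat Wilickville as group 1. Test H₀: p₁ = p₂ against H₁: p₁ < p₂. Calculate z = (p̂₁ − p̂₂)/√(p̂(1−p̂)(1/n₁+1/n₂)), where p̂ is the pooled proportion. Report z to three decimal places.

z = -3.152

p̂₁ = 160/601 = 0.26622, p̂₂ = 497/1474 = 0.33718.
Pooled p̂ = (160+497)/(601+1474) = 657/2075 = 0.31663.
SE = √(p̂(1−p̂)(1/n₁+1/n₂)) = √(0.31663·0.68337·0.00234232) = √(0.000506817) = 0.02251.
z = (0.26622 − 0.33718)/0.02251 = -0.07096/0.02251 = -3.152.
p-value = P(Z < -3.152) ≈ 0.0008.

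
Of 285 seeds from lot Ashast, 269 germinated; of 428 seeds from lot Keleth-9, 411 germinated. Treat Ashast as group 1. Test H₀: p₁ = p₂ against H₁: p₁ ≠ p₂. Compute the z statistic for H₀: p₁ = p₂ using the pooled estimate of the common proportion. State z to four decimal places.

p̂₁ = 269/285 ≈ 0.9438596, p̂₂ = 411/428 ≈ 0.9602804.
Pooled p̂ = (269+411)/(285+428) = 680/713 = 0.9537167.
SE = √(0.0441412 × 0.00584522) = 0.0160628.
z = (0.9438596 − 0.9602804)/0.0160628 = -0.0164208/0.0160628 = -1.0223.

z = -1.0223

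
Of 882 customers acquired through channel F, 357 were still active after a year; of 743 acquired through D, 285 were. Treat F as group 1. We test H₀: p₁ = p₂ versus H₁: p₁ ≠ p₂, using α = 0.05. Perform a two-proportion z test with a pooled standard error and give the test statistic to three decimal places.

p̂₁ = 357/882 = 0.40476, p̂₂ = 285/743 = 0.38358.
Pooled p̂ = (357+285)/(882+743) = 642/1625 = 0.39508.
SE = √(0.238991 × 0.00247968) = 0.02434.
z = (0.40476 − 0.38358)/0.02434 = 0.02118/0.02434 = 0.870.
p-value = 2·P(Z > 0.870) ≈ 0.3842; since p > α = 0.05, fail to reject H₀.

z = 0.870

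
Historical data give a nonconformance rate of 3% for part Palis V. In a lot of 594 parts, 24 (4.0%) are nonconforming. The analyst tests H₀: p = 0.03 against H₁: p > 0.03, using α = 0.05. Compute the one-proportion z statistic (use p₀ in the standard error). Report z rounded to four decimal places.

p̂ = 24/594 = 0.0404040.
SE = √(p₀(1−p₀)/n) = √(0.0291/594) = 0.0069993.
z = (0.0404040 − 0.03)/0.0069993 = 0.0104040/0.0069993 = 1.4864.
p-value = P(Z > 1.486) ≈ 0.0686. With α = 0.05, fail to reject H₀.

z = 1.4864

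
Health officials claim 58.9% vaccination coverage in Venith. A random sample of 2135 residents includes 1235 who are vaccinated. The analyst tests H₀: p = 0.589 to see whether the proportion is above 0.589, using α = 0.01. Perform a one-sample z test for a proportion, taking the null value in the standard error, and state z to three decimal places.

p̂ = 1235/2135 ≈ 0.578454.
Standard error under H₀: √(0.589×0.411/2135) = 0.010648.
z = (0.578454 − 0.589)/0.010648 = -0.010546/0.010648 = -0.990.
p-value = P(Z > -0.990) ≈ 0.8390, so at α = 0.01 we fail to reject H₀.

z = -0.990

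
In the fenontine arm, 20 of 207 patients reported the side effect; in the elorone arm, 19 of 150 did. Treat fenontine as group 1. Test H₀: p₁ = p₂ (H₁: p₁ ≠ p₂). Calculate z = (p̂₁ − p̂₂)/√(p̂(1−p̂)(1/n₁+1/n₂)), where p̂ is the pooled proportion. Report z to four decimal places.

p̂₁ = 20/207 = 0.0966184, p̂₂ = 19/150 = 0.1266667.
Pooled p̂ = (20+19)/(207+150) = 39/357 = 0.1092437.
SE = √(0.0973095 × 0.0114976) = 0.0334488.
z = (0.0966184 − 0.1266667)/0.0334488 = -0.0300483/0.0334488 = -0.8983.
p-value = 2·P(Z > 0.898) ≈ 0.3690.

z = -0.8983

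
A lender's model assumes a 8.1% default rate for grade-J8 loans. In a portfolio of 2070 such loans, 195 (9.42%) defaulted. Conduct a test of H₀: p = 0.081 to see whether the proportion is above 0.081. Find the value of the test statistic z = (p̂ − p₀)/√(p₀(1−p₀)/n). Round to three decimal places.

p̂ = 195/2070 = 0.094203.
Under H₀, SE = √(0.081·0.919/2070) = √(3.59609e-05) = 0.005997.
z = (0.094203 − 0.081)/0.005997 = 0.013203/0.005997 = 2.202.
p-value = P(Z > 2.202) ≈ 0.0138.

z = 2.202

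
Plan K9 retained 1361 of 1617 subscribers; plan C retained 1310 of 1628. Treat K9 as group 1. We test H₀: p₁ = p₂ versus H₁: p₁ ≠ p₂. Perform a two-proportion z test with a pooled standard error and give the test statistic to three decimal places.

z = 2.763

p̂₁ = 1361/1617 = 0.841682, p̂₂ = 1310/1628 = 0.804668.
Pooled p̂ = (1361+1310)/(1617+1628) = 2671/3245 = 0.823112.
SE = √(p̂(1−p̂)(1/n₁+1/n₂)) = √(0.823112·0.176888·0.00123268) = √(0.000179476) = 0.013397.
z = (0.841682 − 0.804668)/0.013397 = 0.037014/0.013397 = 2.763.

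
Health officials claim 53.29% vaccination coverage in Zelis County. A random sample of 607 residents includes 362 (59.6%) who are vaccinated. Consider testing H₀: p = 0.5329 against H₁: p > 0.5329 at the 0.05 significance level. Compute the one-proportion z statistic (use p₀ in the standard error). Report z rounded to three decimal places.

p̂ = 362/607 = 0.59638.
Under H₀, SE = √(0.5329·0.4671/607) = √(0.000410078) = 0.02025.
z = (0.59638 − 0.5329)/0.02025 = 0.06348/0.02025 = 3.135.
p-value = P(Z > 3.135) ≈ 0.0009. With α = 0.05, reject H₀.

z = 3.135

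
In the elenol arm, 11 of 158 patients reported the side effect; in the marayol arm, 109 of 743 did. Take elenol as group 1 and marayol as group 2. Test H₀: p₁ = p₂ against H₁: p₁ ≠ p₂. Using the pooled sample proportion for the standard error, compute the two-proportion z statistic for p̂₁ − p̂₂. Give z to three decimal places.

z = -2.590

p̂₁ = 11/158 = 0.069620, p̂₂ = 109/743 = 0.146703.
Pooled p̂ = (11+109)/(158+743) = 120/901 = 0.133185.
SE = √(0.115447 × 0.00767501) = 0.029767.
z = (0.069620 − 0.146703)/0.029767 = -0.077083/0.029767 = -2.590.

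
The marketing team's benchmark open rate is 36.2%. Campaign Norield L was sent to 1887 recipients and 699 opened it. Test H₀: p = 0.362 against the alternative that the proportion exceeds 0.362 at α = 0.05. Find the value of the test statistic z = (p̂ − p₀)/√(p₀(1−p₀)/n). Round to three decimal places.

p̂ = 699/1887 ≈ 0.37043.
Standard error under H₀: √(0.362×0.638/1887) = 0.01106.
z = (0.37043 − 0.362)/0.01106 = 0.00843/0.01106 = 0.762.
p-value = P(Z > 0.762) ≈ 0.2231, so at α = 0.05 we fail to reject H₀.

z = 0.762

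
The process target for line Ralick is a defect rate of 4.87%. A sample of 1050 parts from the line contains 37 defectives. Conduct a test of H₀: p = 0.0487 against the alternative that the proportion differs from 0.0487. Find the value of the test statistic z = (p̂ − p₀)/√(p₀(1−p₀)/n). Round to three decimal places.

p̂ = 37/1050 ≈ 0.03524.
SE = √(p₀(1−p₀)/n) = √(0.046328/1050) = 0.00664.
z = (0.03524 − 0.0487)/0.00664 = -0.01346/0.00664 = -2.027.

z = -2.027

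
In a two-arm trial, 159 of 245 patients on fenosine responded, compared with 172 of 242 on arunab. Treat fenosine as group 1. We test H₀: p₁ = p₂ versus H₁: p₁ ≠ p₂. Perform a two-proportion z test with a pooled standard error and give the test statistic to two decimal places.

z = -1.46

p̂₁ = 159/245 = 0.6490, p̂₂ = 172/242 = 0.7107.
Pooled p̂ = (159+172)/(245+242) = 331/487 = 0.6797.
SE = √(p̂(1−p̂)(1/n₁+1/n₂)) = √(0.6797·0.3203·0.00821386) = √(0.00178831) = 0.0423.
z = (0.6490 − 0.7107)/0.0423 = -0.0617/0.0423 = -1.46.
Two-sided p-value ≈ 2·Φ(−1.461) = 0.1441.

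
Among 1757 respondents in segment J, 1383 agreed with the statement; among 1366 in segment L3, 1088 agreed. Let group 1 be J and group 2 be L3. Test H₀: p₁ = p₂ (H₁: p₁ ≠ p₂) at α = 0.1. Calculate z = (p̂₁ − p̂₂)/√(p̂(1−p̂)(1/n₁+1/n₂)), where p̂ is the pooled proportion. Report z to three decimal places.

z = -0.638

p̂₁ = 1383/1757 = 0.78714, p̂₂ = 1088/1366 = 0.79649.
Pooled p̂ = (1383+1088)/(1757+1366) = 2471/3123 = 0.79123.
SE = √(p̂(1−p̂)(1/n₁+1/n₂)) = √(0.79123·0.20877·0.00130122) = √(0.000214944) = 0.01466.
z = (0.78714 − 0.79649)/0.01466 = -0.00935/0.01466 = -0.638.
p-value = 2·P(Z > 0.638) ≈ 0.5237. With α = 0.1, fail to reject H₀.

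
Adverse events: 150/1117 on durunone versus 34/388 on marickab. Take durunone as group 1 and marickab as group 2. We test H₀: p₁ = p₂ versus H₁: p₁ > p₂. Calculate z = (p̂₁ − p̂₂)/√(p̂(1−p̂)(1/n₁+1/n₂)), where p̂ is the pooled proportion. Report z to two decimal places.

z = 2.42

p̂₁ = 150/1117 = 0.1343, p̂₂ = 34/388 = 0.0876.
Pooled p̂ = (150+34)/(1117+388) = 184/1505 = 0.1223.
SE = √(p̂(1−p̂)(1/n₁+1/n₂)) = √(0.1223·0.8777·0.00347257) = √(0.000372648) = 0.0193.
z = (0.1343 − 0.0876)/0.0193 = 0.0467/0.0193 = 2.42.
p-value = P(Z > 2.417) ≈ 0.0078.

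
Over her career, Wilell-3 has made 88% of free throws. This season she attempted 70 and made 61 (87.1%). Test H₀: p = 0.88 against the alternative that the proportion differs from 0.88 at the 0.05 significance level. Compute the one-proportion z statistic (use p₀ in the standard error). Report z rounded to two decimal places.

p̂ = 61/70 = 0.8714.
SE = √(p₀(1−p₀)/n) = √(0.1056/70) = 0.0388.
z = (0.8714 − 0.88)/0.0388 = -0.0086/0.0388 = -0.22.
p-value = 2·P(Z > 0.221) ≈ 0.8253. With α = 0.05, fail to reject H₀.

z = -0.22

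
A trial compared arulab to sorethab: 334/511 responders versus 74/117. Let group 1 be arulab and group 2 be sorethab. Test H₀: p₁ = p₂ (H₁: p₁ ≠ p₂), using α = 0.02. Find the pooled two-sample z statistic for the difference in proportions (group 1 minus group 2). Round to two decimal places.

p̂₁ = 334/511 = 0.6536, p̂₂ = 74/117 = 0.6325.
Pooled p̂ = (334+74)/(511+117) = 408/628 = 0.6497.
SE = √(0.227595 × 0.010504) = 0.0489.
z = (0.6536 − 0.6325)/0.0489 = 0.0211/0.0489 = 0.43.
Two-sided p-value ≈ 2·Φ(−0.432) = 0.6655, so at α = 0.02 we fail to reject H₀.

z = 0.43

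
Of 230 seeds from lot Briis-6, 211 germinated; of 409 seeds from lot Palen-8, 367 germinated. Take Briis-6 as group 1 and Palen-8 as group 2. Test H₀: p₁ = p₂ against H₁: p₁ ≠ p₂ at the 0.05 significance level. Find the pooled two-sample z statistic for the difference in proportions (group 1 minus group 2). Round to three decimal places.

p̂₁ = 211/230 ≈ 0.91739, p̂₂ = 367/409 ≈ 0.89731.
Pooled p̂ = (211+367)/(230+409) = 578/639 = 0.90454.
SE = √(p̂(1−p̂)(1/n₁+1/n₂)) = √(0.90454·0.09546·0.00679281) = √(0.000586551) = 0.02422.
z = (0.91739 − 0.89731)/0.02422 = 0.02008/0.02422 = 0.829.
p-value = 2·P(Z > 0.829) ≈ 0.4070; since p > α = 0.05, fail to reject H₀.

z = 0.829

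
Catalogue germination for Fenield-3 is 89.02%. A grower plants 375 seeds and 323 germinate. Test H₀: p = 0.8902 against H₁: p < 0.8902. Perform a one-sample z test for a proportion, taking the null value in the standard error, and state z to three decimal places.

z = -1.788

p̂ = 323/375 = 0.861333.
SE = √(p₀(1−p₀)/n) = √(0.097744/375) = 0.016145.
z = (0.861333 − 0.8902)/0.016145 = -0.028867/0.016145 = -1.788.
p-value = P(Z < -1.788) ≈ 0.0369.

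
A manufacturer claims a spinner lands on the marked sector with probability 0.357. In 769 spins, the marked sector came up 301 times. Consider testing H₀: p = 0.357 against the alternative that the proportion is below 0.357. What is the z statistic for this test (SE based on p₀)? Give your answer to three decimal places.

z = 1.992

p̂ = 301/769 ≈ 0.39142.
Standard error under H₀: √(0.357×0.643/769) = 0.01728.
z = (0.39142 − 0.357)/0.01728 = 0.03442/0.01728 = 1.992.
p-value = P(Z < 1.992) ≈ 0.9768.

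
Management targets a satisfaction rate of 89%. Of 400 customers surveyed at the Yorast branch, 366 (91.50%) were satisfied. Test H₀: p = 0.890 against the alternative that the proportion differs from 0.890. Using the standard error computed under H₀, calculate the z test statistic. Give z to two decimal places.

p̂ = 366/400 = 0.9150.
SE = √(p₀(1−p₀)/n) = √(0.0979/400) = 0.0156.
z = (0.9150 − 0.89)/0.0156 = 0.0250/0.0156 = 1.60.
Two-sided p-value ≈ 2·Φ(−1.598) = 0.1100.

z = 1.60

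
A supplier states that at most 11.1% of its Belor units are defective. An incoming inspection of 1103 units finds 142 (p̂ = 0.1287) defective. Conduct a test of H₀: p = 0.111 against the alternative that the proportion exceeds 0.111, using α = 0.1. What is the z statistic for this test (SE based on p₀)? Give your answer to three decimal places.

p̂ = 142/1103 ≈ 0.1287398.
Under H₀, SE = √(0.111·0.889/1103) = √(8.94642e-05) = 0.0094586.
z = (0.1287398 − 0.111)/0.0094586 = 0.0177398/0.0094586 = 1.876.
p-value = P(Z > 1.876) ≈ 0.0304; since p < α = 0.1, reject H₀.

z = 1.876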